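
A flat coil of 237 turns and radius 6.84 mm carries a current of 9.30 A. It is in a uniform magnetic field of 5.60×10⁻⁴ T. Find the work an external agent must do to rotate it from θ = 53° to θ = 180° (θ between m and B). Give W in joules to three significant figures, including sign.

W ≈ 2.91×10⁻⁴ J

m = NIA = NIπa² = 237·(9.30)·π·(0.00684)² = 0.324 A·m².
W_ext = ΔU = −mB cosθ₂ + mB cosθ₁ = mB(cosθ₁ − cosθ₂).
W = (0.324)(5.60×10⁻⁴)·(cos53° − cos180°) = (1.814×10⁻⁴)·(+1.6018) = 2.906×10⁻⁴ J.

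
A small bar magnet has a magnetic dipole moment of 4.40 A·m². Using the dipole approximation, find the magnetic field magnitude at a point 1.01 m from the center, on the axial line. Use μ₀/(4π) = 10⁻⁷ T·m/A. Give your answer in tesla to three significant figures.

B ≈ 8.54×10⁻⁷ T

On axis B = (μ₀/4π)·2m/r³.
B = 2·(10⁻⁷)·(4.40) / (1.01)³ = 8.541×10⁻⁷ T.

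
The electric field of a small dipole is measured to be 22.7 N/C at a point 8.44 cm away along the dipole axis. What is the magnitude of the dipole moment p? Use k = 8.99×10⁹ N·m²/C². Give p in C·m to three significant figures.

On axis E = 2kp/r³, so p = Er³/(2k).
p = (22.7)·(0.0844)³ / (2·8.99×10⁹) = 7.590×10⁻¹³ C·m.

p ≈ 7.59×10⁻¹³ C·m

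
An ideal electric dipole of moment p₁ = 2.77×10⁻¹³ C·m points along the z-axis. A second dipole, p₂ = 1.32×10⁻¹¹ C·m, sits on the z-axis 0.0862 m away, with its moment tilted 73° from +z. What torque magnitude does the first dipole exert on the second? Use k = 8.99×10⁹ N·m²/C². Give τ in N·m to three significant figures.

The second dipole sits on the axis of the first, so the field there is axial: E₁ = 2kp₁/r³ along +z.
E₁ = 2(8.99×10⁹)(2.77×10⁻¹³)/(0.0862)³ = 7.776 N/C.
Torque on the second dipole: τ = p₂ E₁ sinθ.
τ = (1.32×10⁻¹¹)(7.776)·sin73° = 9.816×10⁻¹¹ N·m.

τ ≈ 9.82×10⁻¹¹ N·m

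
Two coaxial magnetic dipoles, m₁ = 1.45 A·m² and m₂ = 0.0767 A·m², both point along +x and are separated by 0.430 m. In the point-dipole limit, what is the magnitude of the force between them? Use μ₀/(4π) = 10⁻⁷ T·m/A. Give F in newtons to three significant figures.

F ≈ 1.95×10⁻⁶ N

On-axis B of dipole 1: B = (μ₀/4π)·2m₁/r³. Force on dipole 2: F = m₂·dB/dr.
dB/dr = −(μ₀/4π)·6m₁/r⁴, so |F| = (μ₀/4π)·6m₁m₂/r⁴.
F = 6(10⁻⁷)(1.45)(0.0767)/(0.430)⁴ = 1.952×10⁻⁶ N.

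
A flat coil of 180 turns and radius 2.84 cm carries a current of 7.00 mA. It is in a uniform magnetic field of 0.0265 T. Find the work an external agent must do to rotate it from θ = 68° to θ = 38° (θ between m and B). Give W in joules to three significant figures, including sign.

W ≈ -3.50×10⁻⁵ J

m = NIA = NIπa² = 180·(0.00700)·π·(0.0284)² = 0.003193 A·m².
W_ext = ΔU = −mB cosθ₂ + mB cosθ₁ = mB(cosθ₁ − cosθ₂).
W = (0.003193)(0.0265)·(cos68° − cos38°) = (8.461×10⁻⁵)·(-0.4134) = -3.498×10⁻⁵ J.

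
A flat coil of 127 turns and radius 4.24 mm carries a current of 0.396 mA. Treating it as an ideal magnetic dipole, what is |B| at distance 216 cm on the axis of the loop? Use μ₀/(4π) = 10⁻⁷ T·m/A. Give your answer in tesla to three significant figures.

m = NIA = NIπa² = 127·(3.96×10⁻⁴)·π·(0.00424)² = 2.84×10⁻⁶ A·m².
On axis B = (μ₀/4π)·2m/r³.
B = 2·(10⁻⁷)·(2.84×10⁻⁶) / (2.16)³ = 5.636×10⁻¹⁴ T.

B ≈ 5.64×10⁻¹⁴ T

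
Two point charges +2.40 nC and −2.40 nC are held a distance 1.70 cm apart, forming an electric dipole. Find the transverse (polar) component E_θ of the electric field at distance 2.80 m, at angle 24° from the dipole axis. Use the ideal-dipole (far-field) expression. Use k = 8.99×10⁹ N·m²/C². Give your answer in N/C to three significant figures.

E_θ ≈ 0.00680 N/C

Dipole moment p = qd = (2.40×10⁻⁹ C)(0.0170 m) = 4.08×10⁻¹¹ C·m.
For a dipole, E_θ = (kp sinθ)/r³.
kp/r³ = (8.99×10⁹)(4.08×10⁻¹¹)/(2.80)³ = 0.01671 N/C.
E_θ = 0.01671·sin24° = 0.006796 N/C.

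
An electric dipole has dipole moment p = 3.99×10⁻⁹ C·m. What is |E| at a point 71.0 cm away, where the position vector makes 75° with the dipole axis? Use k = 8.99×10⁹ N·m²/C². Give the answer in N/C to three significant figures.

At angle θ the dipole field magnitude is E = (kp/r³)·√(1 + 3cos²θ).
kp/r³ = (8.99×10⁹)(3.99×10⁻⁹) / (0.710)³ = 100.2 N/C.
√(1 + 3cos²75°) = √(1 + 3·0.0670) = √1.2010 ≈ 1.0959.
E ≈ 100.2 × 1.096 = 109.8 N/C.

E ≈ 110 N/C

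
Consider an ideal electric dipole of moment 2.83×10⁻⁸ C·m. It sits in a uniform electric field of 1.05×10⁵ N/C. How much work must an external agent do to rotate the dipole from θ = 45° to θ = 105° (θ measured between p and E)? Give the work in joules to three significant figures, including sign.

W_ext = ΔU = U(θ₂) − U(θ₁) = −pE cosθ₂ − (−pE cosθ₁) = pE(cosθ₁ − cosθ₂).
W = (2.83×10⁻⁸)(1.05×10⁵)·(cos45° − cos105°) = (0.002971)·(+0.9659) = 0.002870 J.

W ≈ 0.00287 J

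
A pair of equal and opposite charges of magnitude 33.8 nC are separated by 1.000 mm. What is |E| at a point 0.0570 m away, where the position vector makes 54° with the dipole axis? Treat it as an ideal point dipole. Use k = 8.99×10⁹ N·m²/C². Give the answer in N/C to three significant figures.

E ≈ 2340 N/C

Dipole moment p = qd = (3.38×10⁻⁸ C)(0.00100 m) = 3.38×10⁻¹¹ C·m.
At angle θ the dipole field magnitude is E = (kp/r³)·√(1 + 3cos²θ).
kp/r³ = (8.99×10⁹)(3.38×10⁻¹¹) / (0.0570)³ = 1641 N/C.
√(1 + 3cos²54°) = √(1 + 3·0.3455) = √2.0365 ≈ 1.4271.
E ≈ 1641 × 1.427 = 2341 N/C.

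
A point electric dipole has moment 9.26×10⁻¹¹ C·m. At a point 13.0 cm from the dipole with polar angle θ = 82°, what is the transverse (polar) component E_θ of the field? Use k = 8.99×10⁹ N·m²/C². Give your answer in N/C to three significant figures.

E_θ ≈ 375 N/C

For a dipole, E_θ = (kp sinθ)/r³.
kp/r³ = (8.99×10⁹)(9.26×10⁻¹¹)/(0.130)³ = 378.9 N/C.
E_θ = 378.9·sin82° = 375.2 N/C.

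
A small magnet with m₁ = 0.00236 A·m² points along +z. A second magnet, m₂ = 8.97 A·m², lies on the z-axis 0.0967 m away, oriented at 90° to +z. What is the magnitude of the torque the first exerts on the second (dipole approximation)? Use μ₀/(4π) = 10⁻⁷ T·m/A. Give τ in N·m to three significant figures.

τ ≈ 4.68×10⁻⁶ N·m

Dipole B is on the axis of dipole A, so B₁ there is axial: B₁ = (μ₀/4π)·2m₁/r³ along +z.
B₁ = 2(10⁻⁷)(0.00236)/(0.0967)³ = 5.220×10⁻⁷ T.
τ = m₂ B₁ sinθ.
τ = (8.97)(5.220×10⁻⁷)·sin90° = 4.682×10⁻⁶ N·m.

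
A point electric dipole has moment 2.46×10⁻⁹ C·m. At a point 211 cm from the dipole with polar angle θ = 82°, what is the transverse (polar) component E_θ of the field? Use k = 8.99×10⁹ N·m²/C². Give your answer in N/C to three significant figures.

E_θ ≈ 2.33 N/C

For a dipole, E_θ = (kp sinθ)/r³.
kp/r³ = (8.99×10⁹)(2.46×10⁻⁹)/(2.11)³ = 2.354 N/C.
E_θ = 2.354·sin82° = 2.331 N/C.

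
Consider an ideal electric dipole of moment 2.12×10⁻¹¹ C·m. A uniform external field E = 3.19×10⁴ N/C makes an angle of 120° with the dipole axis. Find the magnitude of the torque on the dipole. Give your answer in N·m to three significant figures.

Torque on an electric dipole: τ = pE sinθ.
τ = (2.12×10⁻¹¹)(3.19×10⁴)·sin120° = 5.857×10⁻⁷ N·m.

τ ≈ 5.86×10⁻⁷ N·m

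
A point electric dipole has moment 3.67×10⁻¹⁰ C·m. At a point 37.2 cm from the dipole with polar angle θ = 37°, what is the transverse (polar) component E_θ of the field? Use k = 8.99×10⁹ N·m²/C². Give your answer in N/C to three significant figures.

For a dipole, E_θ = (kp sinθ)/r³.
kp/r³ = (8.99×10⁹)(3.67×10⁻¹⁰)/(0.372)³ = 64.09 N/C.
E_θ = 64.09·sin37° = 38.57 N/C.

E_θ ≈ 38.6 N/C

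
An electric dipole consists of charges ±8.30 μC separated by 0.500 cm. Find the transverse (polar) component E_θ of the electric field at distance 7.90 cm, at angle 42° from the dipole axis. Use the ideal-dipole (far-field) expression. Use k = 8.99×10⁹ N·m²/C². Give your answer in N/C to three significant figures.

Dipole moment p = qd = (8.30×10⁻⁶ C)(0.00500 m) = 4.15×10⁻⁸ C·m.
For a dipole, E_θ = (kp sinθ)/r³.
kp/r³ = (8.99×10⁹)(4.15×10⁻⁸)/(0.0790)³ = 7.567×10⁵ N/C.
E_θ = 7.567×10⁵·sin42° = 5.063×10⁵ N/C.

E_θ ≈ 5.06×10⁵ N/C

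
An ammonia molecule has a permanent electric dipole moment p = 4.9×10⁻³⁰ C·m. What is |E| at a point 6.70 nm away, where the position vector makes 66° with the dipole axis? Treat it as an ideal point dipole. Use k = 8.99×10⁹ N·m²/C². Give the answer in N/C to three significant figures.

At angle θ the dipole field magnitude is E = (kp/r³)·√(1 + 3cos²θ).
kp/r³ = (8.99×10⁹)(4.90×10⁻³⁰) / (6.70×10⁻⁹)³ = 1.465×10⁵ N/C.
√(1 + 3cos²66°) = √(1 + 3·0.1654) = √1.4963 ≈ 1.2232.
E ≈ 1.465×10⁵ × 1.223 = 1.792×10⁵ N/C.

E ≈ 1.79×10⁵ N/C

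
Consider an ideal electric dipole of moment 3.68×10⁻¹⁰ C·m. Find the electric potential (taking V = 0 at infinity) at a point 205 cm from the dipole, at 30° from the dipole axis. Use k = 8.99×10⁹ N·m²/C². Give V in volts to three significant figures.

V ≈ 0.682 V

The dipole potential is V = kp cosθ / r².
V = (8.99×10⁹)(3.68×10⁻¹⁰)·cos30° / (2.05)² = 0.6818 V.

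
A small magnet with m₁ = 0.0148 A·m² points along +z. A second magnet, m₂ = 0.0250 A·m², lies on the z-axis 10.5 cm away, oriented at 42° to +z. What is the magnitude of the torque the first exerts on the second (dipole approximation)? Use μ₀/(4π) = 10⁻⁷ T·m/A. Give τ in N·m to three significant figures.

Dipole B is on the axis of dipole A, so B₁ there is axial: B₁ = (μ₀/4π)·2m₁/r³ along +z.
B₁ = 2(10⁻⁷)(0.0148)/(0.105)³ = 2.557×10⁻⁶ T.
τ = m₂ B₁ sinθ.
τ = (0.0250)(2.557×10⁻⁶)·sin42° = 4.277×10⁻⁸ N·m.

τ ≈ 4.28×10⁻⁸ N·m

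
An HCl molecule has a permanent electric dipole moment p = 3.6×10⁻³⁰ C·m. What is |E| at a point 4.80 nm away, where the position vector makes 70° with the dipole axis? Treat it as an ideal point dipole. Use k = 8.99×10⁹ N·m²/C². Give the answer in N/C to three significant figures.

E ≈ 3.40×10⁵ N/C

At angle θ the dipole field magnitude is E = (kp/r³)·√(1 + 3cos²θ).
kp/r³ = (8.99×10⁹)(3.60×10⁻³⁰) / (4.80×10⁻⁹)³ = 2.926×10⁵ N/C.
√(1 + 3cos²70°) = √(1 + 3·0.1170) = √1.3509 ≈ 1.1623.
E ≈ 2.926×10⁵ × 1.162 = 3.401×10⁵ N/C.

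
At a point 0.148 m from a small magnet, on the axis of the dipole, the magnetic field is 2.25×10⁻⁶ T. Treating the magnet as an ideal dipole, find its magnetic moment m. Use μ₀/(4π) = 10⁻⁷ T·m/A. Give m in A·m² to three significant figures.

On axis B = (μ₀/4π)·2m/r³, so m = Br³·4π/(μ₀·2).
m = (2.25×10⁻⁶)·(0.148)³ / (2·10⁻⁷) = 0.03647 A·m².

m ≈ 0.0365 A·m²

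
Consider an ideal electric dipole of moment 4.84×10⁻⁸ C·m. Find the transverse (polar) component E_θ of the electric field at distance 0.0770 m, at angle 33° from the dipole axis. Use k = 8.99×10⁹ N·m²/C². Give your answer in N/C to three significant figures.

E_θ ≈ 5.19×10⁵ N/C

For a dipole, E_θ = (kp sinθ)/r³.
kp/r³ = (8.99×10⁹)(4.84×10⁻⁸)/(0.0770)³ = 9.531×10⁵ N/C.
E_θ = 9.531×10⁵·sin33° = 5.191×10⁵ N/C.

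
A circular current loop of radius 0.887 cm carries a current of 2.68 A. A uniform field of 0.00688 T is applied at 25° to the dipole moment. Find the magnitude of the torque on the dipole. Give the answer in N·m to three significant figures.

τ ≈ 1.93×10⁻⁶ N·m

Magnetic moment m = IA = Iπa² = (2.68)·π·(0.00887)² = 6.624×10⁻⁴ A·m².
Torque on a magnetic dipole: τ = mB sinθ.
τ = (6.624×10⁻⁴)(0.00688)·sin25° = 1.926×10⁻⁶ N·m.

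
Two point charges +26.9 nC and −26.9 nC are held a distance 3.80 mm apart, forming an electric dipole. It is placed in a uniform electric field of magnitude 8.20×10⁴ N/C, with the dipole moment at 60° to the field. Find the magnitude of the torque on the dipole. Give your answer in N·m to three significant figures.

Dipole moment p = qd = (2.69×10⁻⁸ C)(0.00380 m) = 1.022×10⁻¹⁰ C·m.
Torque on an electric dipole: τ = pE sinθ.
τ = (1.022×10⁻¹⁰)(8.20×10⁴)·sin60° = 7.258×10⁻⁶ N·m.

τ ≈ 7.26×10⁻⁶ N·m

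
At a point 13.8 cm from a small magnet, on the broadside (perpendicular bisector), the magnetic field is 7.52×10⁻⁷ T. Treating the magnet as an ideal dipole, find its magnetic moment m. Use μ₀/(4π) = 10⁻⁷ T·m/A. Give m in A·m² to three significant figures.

m ≈ 0.0198 A·m²

In the equatorial plane B = (μ₀/4π)·m/r³, so m = Br³·4π/(μ₀).
m = (7.52×10⁻⁷)·(0.138)³ / (10⁻⁷) = 0.01976 A·m².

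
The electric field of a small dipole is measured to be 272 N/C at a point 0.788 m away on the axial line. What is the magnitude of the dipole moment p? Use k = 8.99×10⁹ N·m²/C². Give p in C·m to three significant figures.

p ≈ 7.40×10⁻⁹ C·m

On axis E = 2kp/r³, so p = Er³/(2k).
p = (272)·(0.788)³ / (2·8.99×10⁹) = 7.402×10⁻⁹ C·m.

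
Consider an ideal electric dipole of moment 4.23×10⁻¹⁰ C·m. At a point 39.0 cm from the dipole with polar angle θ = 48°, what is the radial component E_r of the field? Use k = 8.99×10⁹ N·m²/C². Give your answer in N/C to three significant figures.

E_r ≈ 85.8 N/C

For a dipole, E_r = (2kp cosθ)/r³.
kp/r³ = (8.99×10⁹)(4.23×10⁻¹⁰)/(0.390)³ = 64.11 N/C.
E_r = 2·64.11·cos48° = 85.79 N/C.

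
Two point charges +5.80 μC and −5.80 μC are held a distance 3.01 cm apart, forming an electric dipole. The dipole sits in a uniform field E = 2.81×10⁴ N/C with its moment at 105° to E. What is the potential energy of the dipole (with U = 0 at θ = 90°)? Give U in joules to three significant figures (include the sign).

U ≈ 0.00127 J

Dipole moment p = qd = (5.80×10⁻⁶ C)(0.0301 m) = 1.746×10⁻⁷ C·m.
U = −p·E = −pE cosθ.
U = −(1.746×10⁻⁷)(2.81×10⁴)·cos105° = 0.001270 J.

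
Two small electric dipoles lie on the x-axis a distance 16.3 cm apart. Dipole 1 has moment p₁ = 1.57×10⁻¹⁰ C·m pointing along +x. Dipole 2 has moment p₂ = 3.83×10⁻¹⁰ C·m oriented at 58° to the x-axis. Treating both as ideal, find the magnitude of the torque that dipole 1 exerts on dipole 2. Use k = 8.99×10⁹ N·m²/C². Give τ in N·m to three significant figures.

The second dipole sits on the axis of the first, so the field there is axial: E₁ = 2kp₁/r³ along +x.
E₁ = 2(8.99×10⁹)(1.57×10⁻¹⁰)/(0.163)³ = 651.8 N/C.
Torque on the second dipole: τ = p₂ E₁ sinθ.
τ = (3.83×10⁻¹⁰)(651.8)·sin58° = 2.117×10⁻⁷ N·m.

τ ≈ 2.12×10⁻⁷ N·m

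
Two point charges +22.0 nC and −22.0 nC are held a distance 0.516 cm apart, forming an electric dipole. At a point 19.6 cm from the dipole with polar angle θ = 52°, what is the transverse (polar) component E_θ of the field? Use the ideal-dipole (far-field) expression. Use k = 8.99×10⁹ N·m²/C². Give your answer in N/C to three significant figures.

E_θ ≈ 107 N/C

Dipole moment p = qd = (2.20×10⁻⁸ C)(0.00516 m) = 1.135×10⁻¹⁰ C·m.
For a dipole, E_θ = (kp sinθ)/r³.
kp/r³ = (8.99×10⁹)(1.135×10⁻¹⁰)/(0.196)³ = 135.5 N/C.
E_θ = 135.5·sin52° = 106.8 N/C.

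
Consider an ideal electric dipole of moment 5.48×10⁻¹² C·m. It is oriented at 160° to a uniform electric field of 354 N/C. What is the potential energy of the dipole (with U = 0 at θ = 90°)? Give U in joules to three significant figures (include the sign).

U = −p·E = −pE cosθ.
U = −(5.48×10⁻¹²)(354)·cos160° = 1.823×10⁻⁹ J.

U ≈ 1.82×10⁻⁹ J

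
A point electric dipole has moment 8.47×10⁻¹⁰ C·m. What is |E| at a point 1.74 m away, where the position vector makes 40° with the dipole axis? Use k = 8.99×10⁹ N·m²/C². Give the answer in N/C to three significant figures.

At angle θ the dipole field magnitude is E = (kp/r³)·√(1 + 3cos²θ).
kp/r³ = (8.99×10⁹)(8.47×10⁻¹⁰) / (1.74)³ = 1.445 N/C.
√(1 + 3cos²40°) = √(1 + 3·0.5868) = √2.7605 ≈ 1.6615.
E ≈ 1.445 × 1.661 = 2.402 N/C.

E ≈ 2.40 N/C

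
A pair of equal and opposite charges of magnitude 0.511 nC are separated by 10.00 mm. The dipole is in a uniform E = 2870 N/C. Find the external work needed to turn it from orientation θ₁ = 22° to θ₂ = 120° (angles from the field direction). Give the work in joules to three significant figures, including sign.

W ≈ 2.09×10⁻⁸ J

Dipole moment p = qd = (5.11×10⁻¹⁰ C)(0.0100 m) = 5.11×10⁻¹² C·m.
W_ext = ΔU = U(θ₂) − U(θ₁) = −pE cosθ₂ − (−pE cosθ₁) = pE(cosθ₁ − cosθ₂).
W = (5.11×10⁻¹²)(2870)·(cos22° − cos120°) = (1.467×10⁻⁸)·(+1.4272) = 2.093×10⁻⁸ J.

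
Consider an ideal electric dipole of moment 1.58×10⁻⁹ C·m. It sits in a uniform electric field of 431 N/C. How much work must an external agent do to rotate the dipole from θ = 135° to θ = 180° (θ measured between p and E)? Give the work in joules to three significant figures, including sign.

W_ext = ΔU = U(θ₂) − U(θ₁) = −pE cosθ₂ − (−pE cosθ₁) = pE(cosθ₁ − cosθ₂).
W = (1.58×10⁻⁹)(431)·(cos135° − cos180°) = (6.810×10⁻⁷)·(+0.2929) = 1.995×10⁻⁷ J.

W ≈ 1.99×10⁻⁷ J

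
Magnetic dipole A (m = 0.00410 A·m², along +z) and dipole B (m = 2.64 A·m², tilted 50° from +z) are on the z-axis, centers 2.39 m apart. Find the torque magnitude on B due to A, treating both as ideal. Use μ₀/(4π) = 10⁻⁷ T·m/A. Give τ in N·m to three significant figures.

Dipole B is on the axis of dipole A, so B₁ there is axial: B₁ = (μ₀/4π)·2m₁/r³ along +z.
B₁ = 2(10⁻⁷)(0.00410)/(2.39)³ = 6.006×10⁻¹¹ T.
τ = m₂ B₁ sinθ.
τ = (2.64)(6.006×10⁻¹¹)·sin50° = 1.215×10⁻¹⁰ N·m.

τ ≈ 1.21×10⁻¹⁰ N·m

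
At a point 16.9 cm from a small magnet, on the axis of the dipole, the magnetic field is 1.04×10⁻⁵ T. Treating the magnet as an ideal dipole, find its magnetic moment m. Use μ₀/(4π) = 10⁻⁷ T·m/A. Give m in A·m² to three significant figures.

m ≈ 0.251 A·m²

On axis B = (μ₀/4π)·2m/r³, so m = Br³·4π/(μ₀·2).
m = (1.04×10⁻⁵)·(0.169)³ / (2·10⁻⁷) = 0.2510 A·m².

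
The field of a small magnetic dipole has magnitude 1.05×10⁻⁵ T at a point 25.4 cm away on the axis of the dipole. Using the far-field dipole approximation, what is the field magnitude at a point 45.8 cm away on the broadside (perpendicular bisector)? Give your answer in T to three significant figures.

Dipole fields scale as 1/r³ in the far field.
The axial field is twice the equatorial field at the same r, so the geometry factor is 1/2.
B₂ = B₁ · (1/2) · (r₁/r₂)³ = 1.05×10⁻⁵ · 0.5 · (25.4/45.8)³.
(r₁/r₂)³ = (0.5546)³ = 0.1706.
B₂ ≈ 8.955×10⁻⁷ T.

B ≈ 8.95×10⁻⁷ T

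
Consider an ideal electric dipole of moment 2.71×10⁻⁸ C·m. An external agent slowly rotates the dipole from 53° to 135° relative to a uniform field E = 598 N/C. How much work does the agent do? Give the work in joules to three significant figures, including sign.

W ≈ 2.12×10⁻⁵ J

W_ext = ΔU = U(θ₂) − U(θ₁) = −pE cosθ₂ − (−pE cosθ₁) = pE(cosθ₁ − cosθ₂).
W = (2.71×10⁻⁸)(598)·(cos53° − cos135°) = (1.621×10⁻⁵)·(+1.3089) = 2.121×10⁻⁵ J.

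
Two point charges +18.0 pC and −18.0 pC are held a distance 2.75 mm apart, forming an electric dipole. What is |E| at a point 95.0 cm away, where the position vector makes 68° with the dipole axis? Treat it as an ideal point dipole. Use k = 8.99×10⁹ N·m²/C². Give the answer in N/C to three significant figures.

E ≈ 6.19×10⁻⁴ N/C

Dipole moment p = qd = (1.80×10⁻¹¹ C)(0.00275 m) = 4.95×10⁻¹⁴ C·m.
At angle θ the dipole field magnitude is E = (kp/r³)·√(1 + 3cos²θ).
kp/r³ = (8.99×10⁹)(4.95×10⁻¹⁴) / (0.950)³ = 5.190×10⁻⁴ N/C.
√(1 + 3cos²68°) = √(1 + 3·0.1403) = √1.4210 ≈ 1.1921.
E ≈ 5.190×10⁻⁴ × 1.192 = 6.187×10⁻⁴ N/C.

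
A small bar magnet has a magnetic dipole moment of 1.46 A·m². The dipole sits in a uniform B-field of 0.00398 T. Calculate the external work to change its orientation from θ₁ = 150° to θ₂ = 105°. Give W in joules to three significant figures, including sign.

W_ext = ΔU = −mB cosθ₂ + mB cosθ₁ = mB(cosθ₁ − cosθ₂).
W = (1.46)(0.00398)·(cos150° − cos105°) = (0.005811)·(-0.6072) = -0.003528 J.

W ≈ -0.00353 J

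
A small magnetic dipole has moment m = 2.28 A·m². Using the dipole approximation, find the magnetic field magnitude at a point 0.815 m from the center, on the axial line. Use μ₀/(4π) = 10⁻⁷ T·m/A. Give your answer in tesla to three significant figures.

B ≈ 8.42×10⁻⁷ T

On axis B = (μ₀/4π)·2m/r³.
B = 2·(10⁻⁷)·(2.28) / (0.815)³ = 8.423×10⁻⁷ T.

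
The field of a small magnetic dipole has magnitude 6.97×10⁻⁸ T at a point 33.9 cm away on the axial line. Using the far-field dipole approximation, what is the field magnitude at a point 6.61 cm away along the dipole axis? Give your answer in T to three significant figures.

B ≈ 9.40×10⁻⁶ T

Dipole fields scale as 1/r³ in the far field; the geometry is the same at both points.
B₂ = B₁ · (r₁/r₂)³ = 6.97×10⁻⁸ · (33.9/6.61)³.
(r₁/r₂)³ = (5.129)³ = 134.9.
B₂ ≈ 9.402×10⁻⁶ T.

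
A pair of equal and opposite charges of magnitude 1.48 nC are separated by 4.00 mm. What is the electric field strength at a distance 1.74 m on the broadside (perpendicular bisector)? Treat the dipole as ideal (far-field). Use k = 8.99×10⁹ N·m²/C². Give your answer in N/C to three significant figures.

E ≈ 0.0101 N/C

Dipole moment p = qd = (1.48×10⁻⁹ C)(0.00400 m) = 5.92×10⁻¹² C·m.
On the perpendicular bisector E = kp/r³ (half the axial value at the same distance).
E = (8.99×10⁹)(5.92×10⁻¹²) / (1.74)³ = 0.01010 N/C.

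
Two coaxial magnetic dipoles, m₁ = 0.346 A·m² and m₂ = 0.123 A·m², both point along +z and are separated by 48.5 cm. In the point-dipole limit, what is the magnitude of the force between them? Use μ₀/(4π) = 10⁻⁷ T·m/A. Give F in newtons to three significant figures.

F ≈ 4.61×10⁻⁷ N

On-axis B of dipole 1: B = (μ₀/4π)·2m₁/r³. Force on dipole 2: F = m₂·dB/dr.
dB/dr = −(μ₀/4π)·6m₁/r⁴, so |F| = (μ₀/4π)·6m₁m₂/r⁴.
F = 6(10⁻⁷)(0.346)(0.123)/(0.485)⁴ = 4.615×10⁻⁷ N.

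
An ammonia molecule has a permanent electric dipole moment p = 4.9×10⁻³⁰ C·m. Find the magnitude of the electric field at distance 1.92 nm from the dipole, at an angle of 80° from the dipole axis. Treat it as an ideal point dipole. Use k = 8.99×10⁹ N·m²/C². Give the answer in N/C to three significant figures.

E ≈ 6.50×10⁶ N/C

At angle θ the dipole field magnitude is E = (kp/r³)·√(1 + 3cos²θ).
kp/r³ = (8.99×10⁹)(4.90×10⁻³⁰) / (1.92×10⁻⁹)³ = 6.224×10⁶ N/C.
√(1 + 3cos²80°) = √(1 + 3·0.0302) = √1.0905 ≈ 1.0443.
E ≈ 6.224×10⁶ × 1.044 = 6.499×10⁶ N/C.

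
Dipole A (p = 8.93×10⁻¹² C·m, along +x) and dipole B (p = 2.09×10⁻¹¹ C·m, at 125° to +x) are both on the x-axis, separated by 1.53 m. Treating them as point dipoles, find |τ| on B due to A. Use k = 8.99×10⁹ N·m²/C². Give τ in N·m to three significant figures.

τ ≈ 7.67×10⁻¹³ N·m

The second dipole sits on the axis of the first, so the field there is axial: E₁ = 2kp₁/r³ along +x.
E₁ = 2(8.99×10⁹)(8.93×10⁻¹²)/(1.53)³ = 0.04483 N/C.
Torque on the second dipole: τ = p₂ E₁ sinθ.
τ = (2.09×10⁻¹¹)(0.04483)·sin125° = 7.675×10⁻¹³ N·m.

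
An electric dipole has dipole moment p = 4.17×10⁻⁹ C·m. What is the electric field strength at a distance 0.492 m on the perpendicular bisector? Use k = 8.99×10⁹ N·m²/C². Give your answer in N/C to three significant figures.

E ≈ 315 N/C

In the equatorial plane E = kp/r³.
E = (8.99×10⁹)(4.17×10⁻⁹) / (0.492)³ = 314.8 N/C.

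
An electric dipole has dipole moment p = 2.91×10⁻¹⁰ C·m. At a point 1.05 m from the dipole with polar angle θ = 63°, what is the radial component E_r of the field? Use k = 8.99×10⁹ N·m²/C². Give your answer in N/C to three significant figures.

For a dipole, E_r = (2kp cosθ)/r³.
kp/r³ = (8.99×10⁹)(2.91×10⁻¹⁰)/(1.05)³ = 2.260 N/C.
E_r = 2·2.260·cos63° = 2.052 N/C.

E_r ≈ 2.05 N/C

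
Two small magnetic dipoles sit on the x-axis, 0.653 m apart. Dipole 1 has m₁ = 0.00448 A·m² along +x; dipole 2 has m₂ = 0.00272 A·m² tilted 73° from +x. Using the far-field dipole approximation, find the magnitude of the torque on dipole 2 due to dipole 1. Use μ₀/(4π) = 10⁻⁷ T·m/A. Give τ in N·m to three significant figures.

τ ≈ 8.37×10⁻¹² N·m

Dipole B is on the axis of dipole A, so B₁ there is axial: B₁ = (μ₀/4π)·2m₁/r³ along +x.
B₁ = 2(10⁻⁷)(0.00448)/(0.653)³ = 3.218×10⁻⁹ T.
τ = m₂ B₁ sinθ.
τ = (0.00272)(3.218×10⁻⁹)·sin73° = 8.370×10⁻¹² N·m.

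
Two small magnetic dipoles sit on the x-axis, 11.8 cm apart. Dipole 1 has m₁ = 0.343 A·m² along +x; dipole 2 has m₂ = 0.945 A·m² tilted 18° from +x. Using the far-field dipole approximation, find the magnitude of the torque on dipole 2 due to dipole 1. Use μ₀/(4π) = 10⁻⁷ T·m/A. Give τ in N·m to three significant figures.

τ ≈ 1.22×10⁻⁵ N·m

Dipole B is on the axis of dipole A, so B₁ there is axial: B₁ = (μ₀/4π)·2m₁/r³ along +x.
B₁ = 2(10⁻⁷)(0.343)/(0.118)³ = 4.175×10⁻⁵ T.
τ = m₂ B₁ sinθ.
τ = (0.945)(4.175×10⁻⁵)·sin18° = 1.219×10⁻⁵ N·m.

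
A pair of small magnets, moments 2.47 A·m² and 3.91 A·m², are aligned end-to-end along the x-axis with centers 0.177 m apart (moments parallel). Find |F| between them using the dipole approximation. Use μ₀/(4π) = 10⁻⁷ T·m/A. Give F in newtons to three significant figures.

F ≈ 0.00590 N

On-axis B of dipole 1: B = (μ₀/4π)·2m₁/r³. Force on dipole 2: F = m₂·dB/dr.
dB/dr = −(μ₀/4π)·6m₁/r⁴, so |F| = (μ₀/4π)·6m₁m₂/r⁴.
F = 6(10⁻⁷)(2.47)(3.91)/(0.177)⁴ = 0.005904 N.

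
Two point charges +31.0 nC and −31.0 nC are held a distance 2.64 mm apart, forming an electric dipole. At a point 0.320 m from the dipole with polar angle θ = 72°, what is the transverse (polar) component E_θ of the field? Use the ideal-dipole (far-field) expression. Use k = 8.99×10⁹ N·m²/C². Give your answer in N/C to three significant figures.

Dipole moment p = qd = (3.10×10⁻⁸ C)(0.00264 m) = 8.184×10⁻¹¹ C·m.
For a dipole, E_θ = (kp sinθ)/r³.
kp/r³ = (8.99×10⁹)(8.184×10⁻¹¹)/(0.320)³ = 22.45 N/C.
E_θ = 22.45·sin72° = 21.35 N/C.

E_θ ≈ 21.4 N/C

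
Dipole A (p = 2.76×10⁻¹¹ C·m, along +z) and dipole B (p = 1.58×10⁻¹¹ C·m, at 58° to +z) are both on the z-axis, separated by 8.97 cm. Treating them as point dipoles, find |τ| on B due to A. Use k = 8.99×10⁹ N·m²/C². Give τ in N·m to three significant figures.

τ ≈ 9.21×10⁻⁹ N·m

The second dipole sits on the axis of the first, so the field there is axial: E₁ = 2kp₁/r³ along +z.
E₁ = 2(8.99×10⁹)(2.76×10⁻¹¹)/(0.0897)³ = 687.6 N/C.
Torque on the second dipole: τ = p₂ E₁ sinθ.
τ = (1.58×10⁻¹¹)(687.6)·sin58° = 9.213×10⁻⁹ N·m.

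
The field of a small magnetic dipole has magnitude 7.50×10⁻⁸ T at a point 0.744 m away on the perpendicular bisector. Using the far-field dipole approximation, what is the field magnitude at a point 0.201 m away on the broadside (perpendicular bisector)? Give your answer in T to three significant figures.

Dipole fields scale as 1/r³ in the far field; the geometry is the same at both points.
B₂ = B₁ · (r₁/r₂)³ = 7.50×10⁻⁸ · (0.744/0.201)³.
(r₁/r₂)³ = (3.701)³ = 50.71.
B₂ ≈ 3.804×10⁻⁶ T.

B ≈ 3.80×10⁻⁶ T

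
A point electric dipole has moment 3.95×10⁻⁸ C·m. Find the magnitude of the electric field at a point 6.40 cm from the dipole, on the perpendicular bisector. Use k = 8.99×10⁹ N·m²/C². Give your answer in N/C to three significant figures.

In the equatorial plane E = kp/r³.
E = (8.99×10⁹)(3.95×10⁻⁸) / (0.0640)³ = 1.355×10⁶ N/C.

E ≈ 1.35×10⁶ N/C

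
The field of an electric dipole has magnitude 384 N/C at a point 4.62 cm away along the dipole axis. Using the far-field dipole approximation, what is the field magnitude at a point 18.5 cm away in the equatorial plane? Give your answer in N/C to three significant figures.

Dipole fields scale as 1/r³ in the far field.
The axial field is twice the equatorial field at the same r, so the geometry factor is 1/2.
E₂ = E₁ · (1/2) · (r₁/r₂)³ = 384 · 0.5 · (4.62/18.5)³.
(r₁/r₂)³ = (0.2497)³ = 0.01557.
E₂ ≈ 2.990 N/C.

E ≈ 2.99 N/C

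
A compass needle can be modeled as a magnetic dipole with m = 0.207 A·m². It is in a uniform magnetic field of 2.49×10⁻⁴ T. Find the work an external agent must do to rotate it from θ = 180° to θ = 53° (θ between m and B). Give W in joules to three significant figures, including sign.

W ≈ -8.26×10⁻⁵ J

W_ext = ΔU = −mB cosθ₂ + mB cosθ₁ = mB(cosθ₁ − cosθ₂).
W = (0.207)(2.49×10⁻⁴)·(cos180° − cos53°) = (5.154×10⁻⁵)·(-1.6018) = -8.256×10⁻⁵ J.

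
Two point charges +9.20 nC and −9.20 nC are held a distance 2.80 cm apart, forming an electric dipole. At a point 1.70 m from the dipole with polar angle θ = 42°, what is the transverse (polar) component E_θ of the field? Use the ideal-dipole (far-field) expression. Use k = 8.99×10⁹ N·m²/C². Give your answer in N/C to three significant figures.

E_θ ≈ 0.315 N/C

Dipole moment p = qd = (9.20×10⁻⁹ C)(0.0280 m) = 2.576×10⁻¹⁰ C·m.
For a dipole, E_θ = (kp sinθ)/r³.
kp/r³ = (8.99×10⁹)(2.576×10⁻¹⁰)/(1.70)³ = 0.4714 N/C.
E_θ = 0.4714·sin42° = 0.3154 N/C.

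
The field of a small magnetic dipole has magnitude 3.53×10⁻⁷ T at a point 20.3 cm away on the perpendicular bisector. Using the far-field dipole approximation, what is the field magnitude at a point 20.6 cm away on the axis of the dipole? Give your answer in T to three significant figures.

Dipole fields scale as 1/r³ in the far field.
The axial field is twice the equatorial field at the same r, so the geometry factor is 2/1.
B₂ = B₁ · (2/1) · (r₁/r₂)³ = 3.53×10⁻⁷ · 2 · (20.3/20.6)³.
(r₁/r₂)³ = (0.9854)³ = 0.9569.
B₂ ≈ 6.756×10⁻⁷ T.

B ≈ 6.76×10⁻⁷ T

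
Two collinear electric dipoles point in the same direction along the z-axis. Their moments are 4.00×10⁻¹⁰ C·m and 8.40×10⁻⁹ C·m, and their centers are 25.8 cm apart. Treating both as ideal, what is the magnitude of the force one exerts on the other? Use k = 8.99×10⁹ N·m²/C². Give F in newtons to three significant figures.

F ≈ 4.09×10⁻⁵ N

On-axis field of dipole 1 at distance r: E = 2kp₁/r³. Force on dipole 2 is F = p₂·dE/dr (gradient along axis).
dE/dr = −6kp₁/r⁴, so |F| = 6kp₁p₂/r⁴ (attractive for aligned moments).
F = 6(8.99×10⁹)(4.00×10⁻¹⁰)(8.40×10⁻⁹)/(0.258)⁴ = 4.090×10⁻⁵ N.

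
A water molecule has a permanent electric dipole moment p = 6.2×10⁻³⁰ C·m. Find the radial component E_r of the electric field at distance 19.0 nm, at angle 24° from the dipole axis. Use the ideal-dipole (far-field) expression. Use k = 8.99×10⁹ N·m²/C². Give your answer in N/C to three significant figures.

E_r ≈ 1.48×10⁴ N/C

For a dipole, E_r = (2kp cosθ)/r³.
kp/r³ = (8.99×10⁹)(6.20×10⁻³⁰)/(1.90×10⁻⁸)³ = 8126 N/C.
E_r = 2·8126·cos24° = 1.485×10⁴ N/C.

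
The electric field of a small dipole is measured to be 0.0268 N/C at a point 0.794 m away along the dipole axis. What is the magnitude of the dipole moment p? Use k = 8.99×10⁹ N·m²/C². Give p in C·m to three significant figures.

On axis E = 2kp/r³, so p = Er³/(2k).
p = (0.0268)·(0.794)³ / (2·8.99×10⁹) = 7.461×10⁻¹³ C·m.

p ≈ 7.46×10⁻¹³ C·m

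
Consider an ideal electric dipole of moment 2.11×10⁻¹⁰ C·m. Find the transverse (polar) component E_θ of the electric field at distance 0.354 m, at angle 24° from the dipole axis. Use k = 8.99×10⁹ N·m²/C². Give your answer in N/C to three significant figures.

E_θ ≈ 17.4 N/C

For a dipole, E_θ = (kp sinθ)/r³.
kp/r³ = (8.99×10⁹)(2.11×10⁻¹⁰)/(0.354)³ = 42.76 N/C.
E_θ = 42.76·sin24° = 17.39 N/C.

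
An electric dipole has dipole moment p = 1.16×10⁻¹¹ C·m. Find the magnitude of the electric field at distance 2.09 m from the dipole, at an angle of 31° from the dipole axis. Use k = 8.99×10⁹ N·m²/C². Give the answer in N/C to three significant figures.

E ≈ 0.0204 N/C

At angle θ the dipole field magnitude is E = (kp/r³)·√(1 + 3cos²θ).
kp/r³ = (8.99×10⁹)(1.16×10⁻¹¹) / (2.09)³ = 0.01142 N/C.
√(1 + 3cos²31°) = √(1 + 3·0.7347) = √3.2042 ≈ 1.7900.
E ≈ 0.01142 × 1.790 = 0.02045 N/C.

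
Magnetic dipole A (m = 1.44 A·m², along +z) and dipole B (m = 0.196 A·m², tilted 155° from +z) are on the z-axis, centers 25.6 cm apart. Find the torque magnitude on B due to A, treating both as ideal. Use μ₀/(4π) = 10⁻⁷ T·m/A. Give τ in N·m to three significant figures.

τ ≈ 1.42×10⁻⁶ N·m

Dipole B is on the axis of dipole A, so B₁ there is axial: B₁ = (μ₀/4π)·2m₁/r³ along +z.
B₁ = 2(10⁻⁷)(1.44)/(0.256)³ = 1.717×10⁻⁵ T.
τ = m₂ B₁ sinθ.
τ = (0.196)(1.717×10⁻⁵)·sin155° = 1.422×10⁻⁶ N·m.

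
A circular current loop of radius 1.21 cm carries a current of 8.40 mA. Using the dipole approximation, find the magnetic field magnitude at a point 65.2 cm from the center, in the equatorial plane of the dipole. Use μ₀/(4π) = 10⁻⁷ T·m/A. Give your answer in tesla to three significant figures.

Magnetic moment m = IA = Iπa² = (0.00840)·π·(0.0121)² = 3.864×10⁻⁶ A·m².
In the equatorial plane B = (μ₀/4π)·m/r³ (half the axial value).
B = (10⁻⁷)·(3.864×10⁻⁶) / (0.652)³ = 1.394×10⁻¹² T.

B ≈ 1.39×10⁻¹² T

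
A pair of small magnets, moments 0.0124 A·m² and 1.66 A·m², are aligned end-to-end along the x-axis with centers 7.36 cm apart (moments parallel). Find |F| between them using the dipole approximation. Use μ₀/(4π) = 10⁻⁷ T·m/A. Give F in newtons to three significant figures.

On-axis B of dipole 1: B = (μ₀/4π)·2m₁/r³. Force on dipole 2: F = m₂·dB/dr.
dB/dr = −(μ₀/4π)·6m₁/r⁴, so |F| = (μ₀/4π)·6m₁m₂/r⁴.
F = 6(10⁻⁷)(0.0124)(1.66)/(0.0736)⁴ = 4.209×10⁻⁴ N.

F ≈ 4.21×10⁻⁴ N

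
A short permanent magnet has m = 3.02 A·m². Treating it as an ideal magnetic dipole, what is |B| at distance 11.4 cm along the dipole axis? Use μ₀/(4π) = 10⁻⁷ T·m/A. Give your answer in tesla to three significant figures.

B ≈ 4.08×10⁻⁴ T

On axis B = (μ₀/4π)·2m/r³.
B = 2·(10⁻⁷)·(3.02) / (0.114)³ = 4.077×10⁻⁴ T.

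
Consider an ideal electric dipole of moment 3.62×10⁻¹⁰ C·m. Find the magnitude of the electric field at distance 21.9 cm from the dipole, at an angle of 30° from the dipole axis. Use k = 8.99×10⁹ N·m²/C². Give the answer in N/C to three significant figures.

At angle θ the dipole field magnitude is E = (kp/r³)·√(1 + 3cos²θ).
kp/r³ = (8.99×10⁹)(3.62×10⁻¹⁰) / (0.219)³ = 309.8 N/C.
√(1 + 3cos²30°) = √(1 + 3·0.7500) = √3.2500 ≈ 1.8028.
E ≈ 309.8 × 1.803 = 558.6 N/C.

E ≈ 559 N/C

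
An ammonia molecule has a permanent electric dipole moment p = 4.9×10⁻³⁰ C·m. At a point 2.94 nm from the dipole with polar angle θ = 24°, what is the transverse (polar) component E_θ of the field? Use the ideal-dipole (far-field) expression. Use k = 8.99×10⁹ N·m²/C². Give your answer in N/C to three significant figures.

E_θ ≈ 7.05×10⁵ N/C

For a dipole, E_θ = (kp sinθ)/r³.
kp/r³ = (8.99×10⁹)(4.90×10⁻³⁰)/(2.94×10⁻⁹)³ = 1.733×10⁶ N/C.
E_θ = 1.733×10⁶·sin24° = 7.051×10⁵ N/C.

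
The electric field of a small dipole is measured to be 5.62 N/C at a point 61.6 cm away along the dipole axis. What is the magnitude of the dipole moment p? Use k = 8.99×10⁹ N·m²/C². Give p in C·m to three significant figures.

On axis E = 2kp/r³, so p = Er³/(2k).
p = (5.62)·(0.616)³ / (2·8.99×10⁹) = 7.306×10⁻¹¹ C·m.

p ≈ 7.31×10⁻¹¹ C·m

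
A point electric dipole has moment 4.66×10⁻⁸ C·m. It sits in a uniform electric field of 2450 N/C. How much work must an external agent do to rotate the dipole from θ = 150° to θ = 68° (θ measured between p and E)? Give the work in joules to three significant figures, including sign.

W ≈ -1.42×10⁻⁴ J

W_ext = ΔU = U(θ₂) − U(θ₁) = −pE cosθ₂ − (−pE cosθ₁) = pE(cosθ₁ − cosθ₂).
W = (4.66×10⁻⁸)(2450)·(cos150° − cos68°) = (1.142×10⁻⁴)·(-1.2406) = -1.416×10⁻⁴ J.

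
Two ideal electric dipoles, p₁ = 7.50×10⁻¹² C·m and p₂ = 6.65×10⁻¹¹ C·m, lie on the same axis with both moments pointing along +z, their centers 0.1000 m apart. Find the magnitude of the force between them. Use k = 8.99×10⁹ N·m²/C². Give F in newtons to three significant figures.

F ≈ 2.69×10⁻⁷ N

On-axis field of dipole 1 at distance r: E = 2kp₁/r³. Force on dipole 2 is F = p₂·dE/dr (gradient along axis).
dE/dr = −6kp₁/r⁴, so |F| = 6kp₁p₂/r⁴ (attractive for aligned moments).
F = 6(8.99×10⁹)(7.50×10⁻¹²)(6.65×10⁻¹¹)/(0.100)⁴ = 2.690×10⁻⁷ N.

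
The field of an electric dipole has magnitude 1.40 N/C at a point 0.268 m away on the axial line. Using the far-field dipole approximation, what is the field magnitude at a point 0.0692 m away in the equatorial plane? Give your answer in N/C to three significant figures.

E ≈ 40.7 N/C

Dipole fields scale as 1/r³ in the far field.
The axial field is twice the equatorial field at the same r, so the geometry factor is 1/2.
E₂ = E₁ · (1/2) · (r₁/r₂)³ = 1.40 · 0.5 · (0.268/0.0692)³.
(r₁/r₂)³ = (3.873)³ = 58.09.
E₂ ≈ 40.66 N/C.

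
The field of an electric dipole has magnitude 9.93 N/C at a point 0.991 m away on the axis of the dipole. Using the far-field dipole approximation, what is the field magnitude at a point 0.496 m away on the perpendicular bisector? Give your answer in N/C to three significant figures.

Dipole fields scale as 1/r³ in the far field.
The axial field is twice the equatorial field at the same r, so the geometry factor is 1/2.
E₂ = E₁ · (1/2) · (r₁/r₂)³ = 9.93 · 0.5 · (0.991/0.496)³.
(r₁/r₂)³ = (1.998)³ = 7.976.
E₂ ≈ 39.60 N/C.

E ≈ 39.6 N/C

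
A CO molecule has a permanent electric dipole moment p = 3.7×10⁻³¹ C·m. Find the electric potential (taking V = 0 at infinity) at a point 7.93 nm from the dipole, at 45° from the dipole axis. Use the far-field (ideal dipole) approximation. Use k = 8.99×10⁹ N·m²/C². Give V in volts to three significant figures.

V ≈ 3.74×10⁻⁵ V

The dipole potential is V = kp cosθ / r².
V = (8.99×10⁹)(3.70×10⁻³¹)·cos45° / (7.93×10⁻⁹)² = 3.740×10⁻⁵ V.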